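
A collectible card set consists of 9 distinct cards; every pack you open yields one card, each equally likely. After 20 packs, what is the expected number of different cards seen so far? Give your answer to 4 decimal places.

8.1465

For each card, P(seen in 20 packs) = 1 - (8/9)^20 = 0.90517.
By linearity of expectation, E[distinct seen] = 9·(1 - (8/9)^20) = 8.14652.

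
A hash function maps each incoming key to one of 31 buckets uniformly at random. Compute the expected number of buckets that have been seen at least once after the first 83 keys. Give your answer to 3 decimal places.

28.961

For each bucket, P(seen in 83 keys) = 1 - (30/31)^83 = 0.9342.
By linearity of expectation, E[distinct seen] = 31·(1 - (30/31)^83) = 28.9611.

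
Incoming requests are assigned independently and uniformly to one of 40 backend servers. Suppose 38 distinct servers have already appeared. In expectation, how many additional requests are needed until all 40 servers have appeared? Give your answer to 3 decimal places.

The wait to go from k to k+1 distinct servers is geometric with mean 40/(40-k).
Sum over k = 38,...,39: E = 40/2 + 40/1 = 60.0000.

60.000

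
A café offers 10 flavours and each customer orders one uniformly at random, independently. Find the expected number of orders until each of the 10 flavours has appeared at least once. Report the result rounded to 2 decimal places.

29.29

After k distinct flavours have appeared, the next order gives a new one with probability (10-k)/10, so the expected wait for the (k+1)-th is 10/(10-k).
E[T] = 10/10 + 10/9 + 10/8 + ... + 10/2 + 10/1 = 10·H_{10}.
H_{10} = 2.929, so E[T] = 29.290.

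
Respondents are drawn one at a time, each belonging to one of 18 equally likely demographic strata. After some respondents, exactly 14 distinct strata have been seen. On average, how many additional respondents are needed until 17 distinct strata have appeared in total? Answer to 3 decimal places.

The wait to go from k to k+1 distinct strata is geometric with mean 18/(18-k).
Sum over k = 14,...,16: E = 18/4 + 18/3 + 18/2 = 19.5000.

19.500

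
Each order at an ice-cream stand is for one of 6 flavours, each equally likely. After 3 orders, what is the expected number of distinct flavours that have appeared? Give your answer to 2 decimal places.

For each flavour, P(seen in 3 orders) = 1 - (5/6)^3 = 0.421.
By linearity of expectation, E[distinct seen] = 6·(1 - (5/6)^3) = 2.528.

2.53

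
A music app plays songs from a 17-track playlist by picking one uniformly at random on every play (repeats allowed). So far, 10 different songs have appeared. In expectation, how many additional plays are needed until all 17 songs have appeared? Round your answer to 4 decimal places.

44.0786

From k distinct to k+1 distinct takes on average 17/(17-k) plays.
Sum over k = 10,...,16: E = 17/7 + 17/6 + 17/5 + ... + 17/2 + 17/1 = 44.07857.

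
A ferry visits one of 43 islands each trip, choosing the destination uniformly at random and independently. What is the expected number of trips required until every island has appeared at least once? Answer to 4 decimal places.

The wait to go from k to k+1 distinct islands is geometric with mean 43/(43-k).
E[T] = 43/43 + 43/42 + 43/41 + ... + 43/2 + 43/1 = 43·H_{43}.
H_{43} = 4.35000, so E[T] = 187.04994.

187.0499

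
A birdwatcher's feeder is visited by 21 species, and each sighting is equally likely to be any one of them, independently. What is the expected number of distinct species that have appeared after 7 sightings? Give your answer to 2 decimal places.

6.08

For each species, P(seen in 7 sightings) = 1 - (20/21)^7 = 0.289.
By linearity of expectation, E[distinct seen] = 21·(1 - (20/21)^7) = 6.076.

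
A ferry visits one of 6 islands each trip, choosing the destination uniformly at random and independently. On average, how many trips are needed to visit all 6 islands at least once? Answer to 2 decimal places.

14.70

Split into phases: going from k distinct to k+1 distinct takes on average 6/(6-k) trips.
E[T] = 6/6 + 6/5 + 6/4 + 6/3 + 6/2 + 6/1 = 6·H_{6}.
H_{6} = 2.450, so E[T] = 14.700.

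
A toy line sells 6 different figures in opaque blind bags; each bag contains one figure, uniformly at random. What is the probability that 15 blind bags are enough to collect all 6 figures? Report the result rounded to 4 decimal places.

0.6442

By inclusion–exclusion over which figures are missing,
P(all seen) = Σ_{j=0}^{6} (-1)^j C(6,j)((6-j)/6)^15
= 1.00000 - 0.38943 + 0.03425 - 0.00061 + 0.00000 - 0.00000 + 0.00000
= 0.64421.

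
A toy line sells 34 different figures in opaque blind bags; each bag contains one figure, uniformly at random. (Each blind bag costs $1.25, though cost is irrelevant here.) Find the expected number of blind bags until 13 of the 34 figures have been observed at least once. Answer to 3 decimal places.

With k distinct figures already seen, the next new one arrives after an expected 34/(34-k) blind bags.
Sum over k = 0,...,12: E = 34/34 + 34/33 + 34/32 + ... + 34/23 + 34/22 = 16.0769.

16.077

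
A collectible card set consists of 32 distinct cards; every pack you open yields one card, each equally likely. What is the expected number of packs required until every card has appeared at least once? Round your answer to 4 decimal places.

129.8718

After k distinct cards have appeared, the next pack gives a new one with probability (32-k)/32, so the expected wait for the (k+1)-th is 32/(32-k).
E[T] = 32/32 + 32/31 + 32/30 + ... + 32/2 + 32/1 = 32·H_{32}.
H_{32} = 4.05850, so E[T] = 129.87185.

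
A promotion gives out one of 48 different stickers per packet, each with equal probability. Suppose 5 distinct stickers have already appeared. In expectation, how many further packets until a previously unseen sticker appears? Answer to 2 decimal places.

1.12

The number of packets until the next new sticker is geometric with success probability 43/48, so its mean is 48/43.
E = 48/43 = 1.116.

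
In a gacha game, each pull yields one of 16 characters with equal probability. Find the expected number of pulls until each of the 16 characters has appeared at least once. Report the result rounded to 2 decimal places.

The wait to go from k to k+1 distinct characters is geometric with mean 16/(16-k).
E[T] = 16/16 + 16/15 + 16/14 + ... + 16/2 + 16/1 = 16·H_{16}.
H_{16} = 3.381, so E[T] = 54.092.

54.09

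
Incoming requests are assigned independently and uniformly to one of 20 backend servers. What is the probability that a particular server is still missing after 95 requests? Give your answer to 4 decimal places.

0.0077

Each request misses the fixed server with probability (20-1)/20 = 19/20, independently.
P(still missing after 95) = (19/20)^95 = 0.00765.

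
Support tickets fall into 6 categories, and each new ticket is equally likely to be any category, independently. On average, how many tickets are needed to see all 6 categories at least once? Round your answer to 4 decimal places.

14.7000

After k distinct categories have appeared, the next ticket gives a new one with probability (6-k)/6, so the expected wait for the (k+1)-th is 6/(6-k).
E[T] = 6/6 + 6/5 + 6/4 + 6/3 + 6/2 + 6/1 = 6·H_{6}.
H_{6} = 2.45000, so E[T] = 14.70000.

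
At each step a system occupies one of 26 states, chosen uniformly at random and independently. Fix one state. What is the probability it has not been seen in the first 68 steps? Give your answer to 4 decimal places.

Each step misses the fixed state with probability (26-1)/26 = 25/26, independently.
P(still missing after 68) = (25/26)^68 = 0.06946.

0.0695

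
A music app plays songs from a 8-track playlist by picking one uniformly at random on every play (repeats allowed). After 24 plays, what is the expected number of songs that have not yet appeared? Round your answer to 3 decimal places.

For each song, P(unseen after 24) = (7/8)^24 = 0.0406.
By linearity of expectation, E[unseen] = 8·(7/8)^24 = 0.3246.

0.325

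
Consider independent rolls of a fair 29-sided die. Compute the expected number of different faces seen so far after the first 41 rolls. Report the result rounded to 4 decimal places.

22.1205

For each face, P(seen in 41 rolls) = 1 - (28/29)^41 = 0.76277.
By linearity of expectation, E[distinct seen] = 29·(1 - (28/29)^41) = 22.12046.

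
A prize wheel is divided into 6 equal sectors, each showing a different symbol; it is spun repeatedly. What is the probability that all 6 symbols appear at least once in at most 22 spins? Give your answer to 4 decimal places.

Let A_i be the event that symbol i is missing after 22 spins. By inclusion–exclusion on the A_i,
P(all seen) = Σ_{j=0}^{6} (-1)^j C(6,j)((6-j)/6)^22
= 1.00000 - 0.10868 + 0.00200 - 0.00000 + 0.00000 - 0.00000 + 0.00000
= 0.89332.

0.8933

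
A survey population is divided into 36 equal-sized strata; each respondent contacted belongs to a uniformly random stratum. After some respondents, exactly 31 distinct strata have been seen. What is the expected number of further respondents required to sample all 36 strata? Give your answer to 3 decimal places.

The wait to go from k to k+1 distinct strata is geometric with mean 36/(36-k).
Sum over k = 31,...,35: E = 36/5 + 36/4 + 36/3 + 36/2 + 36/1 = 82.2000.

82.200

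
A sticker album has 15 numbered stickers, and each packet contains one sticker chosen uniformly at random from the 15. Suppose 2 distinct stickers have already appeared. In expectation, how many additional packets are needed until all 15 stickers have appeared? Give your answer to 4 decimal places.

47.7020

With k distinct stickers already seen, the next new one takes an expected 15/(15-k) packets.
Sum over k = 2,...,14: E = 15/13 + 15/12 + 15/11 + ... + 15/2 + 15/1 = 47.70201.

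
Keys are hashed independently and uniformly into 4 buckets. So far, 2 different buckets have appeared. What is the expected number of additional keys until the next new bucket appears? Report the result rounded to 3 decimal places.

The number of keys until the next new bucket is geometric with success probability 2/4, so its mean is 4/2.
E = 4/2 = 2.0000.

2.000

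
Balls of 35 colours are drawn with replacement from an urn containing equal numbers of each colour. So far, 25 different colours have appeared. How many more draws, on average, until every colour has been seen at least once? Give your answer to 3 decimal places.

102.514

With k distinct colours already seen, the next new one takes an expected 35/(35-k) draws.
Sum over k = 25,...,34: E = 35/10 + 35/9 + 35/8 + ... + 35/2 + 35/1 = 102.5139.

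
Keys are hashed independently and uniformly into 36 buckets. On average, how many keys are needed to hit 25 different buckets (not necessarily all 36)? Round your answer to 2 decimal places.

41.57

Going from k to k+1 distinct takes a geometric number of keys with mean 36/(36-k).
Sum over k = 0,...,24: E = 36/36 + 36/35 + 36/34 + ... + 36/13 + 36/12 = 41.569.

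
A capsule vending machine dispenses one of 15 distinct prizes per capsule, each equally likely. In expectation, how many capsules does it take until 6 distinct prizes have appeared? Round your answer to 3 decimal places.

7.339

Going from k to k+1 distinct takes a geometric number of capsules with mean 15/(15-k).
Sum over k = 0,...,5: E = 15/15 + 15/14 + 15/13 + 15/12 + 15/11 + 15/10 = 7.3389.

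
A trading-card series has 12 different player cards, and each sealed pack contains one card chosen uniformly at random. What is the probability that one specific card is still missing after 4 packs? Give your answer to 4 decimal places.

0.7061

On each pack the fixed card fails to appear with probability 11/12.
P(still missing after 4) = (11/12)^4 = 0.70607.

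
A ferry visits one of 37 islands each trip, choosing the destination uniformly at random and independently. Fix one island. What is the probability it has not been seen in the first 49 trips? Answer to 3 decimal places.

0.261

Each trip misses the fixed island with probability (37-1)/37 = 36/37, independently.
P(still missing after 49) = (36/37)^49 = 0.2612.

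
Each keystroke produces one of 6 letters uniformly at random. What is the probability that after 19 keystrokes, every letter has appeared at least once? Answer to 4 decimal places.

By inclusion–exclusion over which letters are missing,
P(all seen) = Σ_{j=0}^{6} (-1)^j C(6,j)((6-j)/6)^19
= 1.00000 - 0.18781 + 0.00677 - 0.00004 + 0.00000 - 0.00000 + 0.00000
= 0.81892.

0.8189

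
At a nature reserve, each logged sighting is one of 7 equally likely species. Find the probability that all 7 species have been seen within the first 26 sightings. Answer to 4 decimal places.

0.8761

Let A_i be the event that species i is missing after 26 sightings. By inclusion–exclusion on the A_i,
P(all seen) = Σ_{j=0}^{7} (-1)^j C(7,j)((7-j)/7)^26
= 1.00000 - 0.12720 + 0.00333 - 0.00002 + 0.00000 - 0.00000 + 0.00000 - 0.00000
= 0.87612.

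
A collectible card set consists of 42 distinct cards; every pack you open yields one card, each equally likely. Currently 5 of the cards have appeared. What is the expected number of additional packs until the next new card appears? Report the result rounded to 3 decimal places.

1.135

Each pack yields a new card with probability (42-5)/42 = 37/42, so the wait is geometric with mean 42/37.
E = 42/37 = 1.1351.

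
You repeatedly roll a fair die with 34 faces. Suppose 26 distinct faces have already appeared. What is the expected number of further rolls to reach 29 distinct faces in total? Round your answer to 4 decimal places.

14.7738

From k distinct to k+1 distinct takes on average 34/(34-k) rolls.
Sum over k = 26,...,28: E = 34/8 + 34/7 + 34/6 = 14.77381.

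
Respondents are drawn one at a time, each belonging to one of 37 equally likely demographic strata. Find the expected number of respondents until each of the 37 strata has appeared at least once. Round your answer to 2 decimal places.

The wait to go from k to k+1 distinct strata is geometric with mean 37/(37-k).
E[T] = 37/37 + 37/36 + 37/35 + ... + 37/2 + 37/1 = 37·H_{37}.
H_{37} = 4.202, so E[T] = 155.459.

155.46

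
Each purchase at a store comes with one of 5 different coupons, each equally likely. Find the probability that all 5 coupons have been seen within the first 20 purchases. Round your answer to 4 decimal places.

0.9427

Let A_i be the event that coupon i is missing after 20 purchases. By inclusion–exclusion on the A_i,
P(all seen) = Σ_{j=0}^{5} (-1)^j C(5,j)((5-j)/5)^20
= 1.00000 - 0.05765 + 0.00037 - 0.00000 + 0.00000 - 0.00000
= 0.94272.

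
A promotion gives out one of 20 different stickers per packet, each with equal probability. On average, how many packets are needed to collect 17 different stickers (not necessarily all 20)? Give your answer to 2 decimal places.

35.29

Going from k to k+1 distinct takes a geometric number of packets with mean 20/(20-k).
Sum over k = 0,...,16: E = 20/20 + 20/19 + 20/18 + ... + 20/5 + 20/4 = 35.288.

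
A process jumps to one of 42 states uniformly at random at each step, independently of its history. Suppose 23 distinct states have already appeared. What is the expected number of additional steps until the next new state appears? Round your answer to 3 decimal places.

Each step yields a new state with probability (42-23)/42 = 19/42, so the wait is geometric with mean 42/19.
E = 42/19 = 2.2105.

2.211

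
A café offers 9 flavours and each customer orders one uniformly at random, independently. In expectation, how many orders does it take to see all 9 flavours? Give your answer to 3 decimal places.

The wait to go from k to k+1 distinct flavours is geometric with mean 9/(9-k).
E[T] = 9/9 + 9/8 + 9/7 + ... + 9/2 + 9/1 = 9·H_{9}.
H_{9} = 2.8290, so E[T] = 25.4607.

25.461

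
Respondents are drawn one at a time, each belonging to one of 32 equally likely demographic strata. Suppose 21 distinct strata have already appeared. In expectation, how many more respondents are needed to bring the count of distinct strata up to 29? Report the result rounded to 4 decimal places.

37.9694

With k distinct strata already seen, the next new one takes an expected 32/(32-k) respondents.
Sum over k = 21,...,28: E = 32/11 + 32/10 + 32/9 + ... + 32/5 + 32/4 = 37.96941.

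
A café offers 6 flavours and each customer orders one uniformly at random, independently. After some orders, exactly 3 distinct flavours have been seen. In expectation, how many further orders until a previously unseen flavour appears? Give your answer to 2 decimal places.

The number of orders until the next new flavour is geometric with success probability 3/6, so its mean is 6/3.
E = 6/3 = 2.000.

2.00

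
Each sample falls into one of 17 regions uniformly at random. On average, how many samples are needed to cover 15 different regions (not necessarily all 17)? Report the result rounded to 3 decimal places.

With k distinct regions already seen, the next new one arrives after an expected 17/(17-k) samples.
Sum over k = 0,...,14: E = 17/17 + 17/16 + 17/15 + ... + 17/4 + 17/3 = 32.9724.

32.972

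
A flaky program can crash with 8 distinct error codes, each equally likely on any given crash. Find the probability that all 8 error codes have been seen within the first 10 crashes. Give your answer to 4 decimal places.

0.0282

Let A_i be the event that error code i is missing after 10 crashes. By inclusion–exclusion on the A_i,
P(all seen) = Σ_{j=0}^{8} (-1)^j C(8,j)((8-j)/8)^10
= 1.00000 - 2.10460 + 1.57678 - 0.50932 + 0.06836 - 0.00308 + 0.00003 - 0.00000 + 0.00000
= 0.02816.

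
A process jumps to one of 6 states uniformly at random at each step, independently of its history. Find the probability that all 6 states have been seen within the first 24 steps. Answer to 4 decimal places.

0.9254

Let A_i be the event that state i is missing after 24 steps. By inclusion–exclusion on the A_i,
P(all seen) = Σ_{j=0}^{6} (-1)^j C(6,j)((6-j)/6)^24
= 1.00000 - 0.07547 + 0.00089 - 0.00000 + 0.00000 - 0.00000 + 0.00000
= 0.92542.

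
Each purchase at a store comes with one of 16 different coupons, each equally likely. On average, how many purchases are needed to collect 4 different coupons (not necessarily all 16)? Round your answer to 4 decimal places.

4.4403

Going from k to k+1 distinct takes a geometric number of purchases with mean 16/(16-k).
Sum over k = 0,...,3: E = 16/16 + 16/15 + 16/14 + 16/13 = 4.44029.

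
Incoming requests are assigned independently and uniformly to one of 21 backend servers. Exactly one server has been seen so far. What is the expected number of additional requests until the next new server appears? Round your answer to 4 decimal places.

The number of requests until the next new server is geometric with success probability 20/21, so its mean is 21/20.
E = 21/20 = 1.05000.

1.0500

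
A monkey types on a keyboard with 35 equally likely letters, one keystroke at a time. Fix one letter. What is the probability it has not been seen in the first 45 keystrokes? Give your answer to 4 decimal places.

0.2713

On each keystroke the fixed letter fails to appear with probability 34/35.
P(still missing after 45) = (34/35)^45 = 0.27132.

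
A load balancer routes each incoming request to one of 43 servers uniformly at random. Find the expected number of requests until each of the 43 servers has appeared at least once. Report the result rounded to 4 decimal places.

187.0499

The wait to go from k to k+1 distinct servers is geometric with mean 43/(43-k).
E[T] = 43/43 + 43/42 + 43/41 + ... + 43/2 + 43/1 = 43·H_{43}.
H_{43} = 4.35000, so E[T] = 187.04994.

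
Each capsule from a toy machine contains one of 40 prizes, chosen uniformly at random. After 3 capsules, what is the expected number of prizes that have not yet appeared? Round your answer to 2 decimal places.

37.07

For each prize, P(unseen after 3) = (39/40)^3 = 0.927.
By linearity of expectation, E[unseen] = 40·(39/40)^3 = 37.074.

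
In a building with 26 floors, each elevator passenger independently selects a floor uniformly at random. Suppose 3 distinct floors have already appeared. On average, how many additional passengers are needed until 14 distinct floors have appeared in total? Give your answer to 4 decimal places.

16.4081

From k distinct to k+1 distinct takes on average 26/(26-k) passengers.
Sum over k = 3,...,13: E = 26/23 + 26/22 + 26/21 + ... + 26/14 + 26/13 = 16.40810.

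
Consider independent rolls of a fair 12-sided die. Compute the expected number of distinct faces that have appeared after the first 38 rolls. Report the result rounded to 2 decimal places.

For each face, P(seen in 38 rolls) = 1 - (11/12)^38 = 0.963.
By linearity of expectation, E[distinct seen] = 12·(1 - (11/12)^38) = 11.560.

11.56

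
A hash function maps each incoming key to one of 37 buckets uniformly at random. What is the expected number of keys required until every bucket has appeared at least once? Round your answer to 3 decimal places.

After k distinct buckets have appeared, the next key gives a new one with probability (37-k)/37, so the expected wait for the (k+1)-th is 37/(37-k).
E[T] = 37/37 + 37/36 + 37/35 + ... + 37/2 + 37/1 = 37·H_{37}.
H_{37} = 4.2016, so E[T] = 155.4587.

155.459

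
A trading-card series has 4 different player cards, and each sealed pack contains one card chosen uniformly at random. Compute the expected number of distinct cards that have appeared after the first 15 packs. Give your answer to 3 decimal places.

For each card, P(seen in 15 packs) = 1 - (3/4)^15 = 0.9866.
By linearity of expectation, E[distinct seen] = 4·(1 - (3/4)^15) = 3.9465.

3.947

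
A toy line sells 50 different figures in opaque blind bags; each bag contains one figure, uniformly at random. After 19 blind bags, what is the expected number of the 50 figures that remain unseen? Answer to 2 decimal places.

For each figure, P(unseen after 19) = (49/50)^19 = 0.681.
By linearity of expectation, E[unseen] = 50·(49/50)^19 = 34.062.

34.06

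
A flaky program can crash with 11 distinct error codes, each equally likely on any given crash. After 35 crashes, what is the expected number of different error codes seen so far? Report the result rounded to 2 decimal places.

For each error code, P(seen in 35 crashes) = 1 - (10/11)^35 = 0.964.
By linearity of expectation, E[distinct seen] = 11·(1 - (10/11)^35) = 10.609.

10.61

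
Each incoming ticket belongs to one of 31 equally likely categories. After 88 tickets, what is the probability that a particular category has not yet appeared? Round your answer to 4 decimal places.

Each ticket misses the fixed category with probability (31-1)/31 = 30/31, independently.
P(still missing after 88) = (30/31)^88 = 0.05583.

0.0558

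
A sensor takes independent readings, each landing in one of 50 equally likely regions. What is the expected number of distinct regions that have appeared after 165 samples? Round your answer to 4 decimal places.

48.2165

For each region, P(seen in 165 samples) = 1 - (49/50)^165 = 0.96433.
By linearity of expectation, E[distinct seen] = 50·(1 - (49/50)^165) = 48.21650.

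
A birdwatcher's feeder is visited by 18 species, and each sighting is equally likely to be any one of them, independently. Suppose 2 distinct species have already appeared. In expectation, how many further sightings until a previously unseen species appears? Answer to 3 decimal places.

1.125

The number of sightings until the next new species is geometric with success probability 16/18, so its mean is 18/16.
E = 18/16 = 1.1250.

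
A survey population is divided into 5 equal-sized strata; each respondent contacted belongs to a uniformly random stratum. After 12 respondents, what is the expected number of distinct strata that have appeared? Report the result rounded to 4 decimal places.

For each stratum, P(seen in 12 respondents) = 1 - (4/5)^12 = 0.93128.
By linearity of expectation, E[distinct seen] = 5·(1 - (4/5)^12) = 4.65640.

4.6564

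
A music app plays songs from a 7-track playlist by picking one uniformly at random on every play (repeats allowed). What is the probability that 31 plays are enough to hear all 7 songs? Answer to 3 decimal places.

0.942

By inclusion–exclusion over which songs are missing,
P(all seen) = Σ_{j=0}^{7} (-1)^j C(7,j)((7-j)/7)^31
= 1.0000 - 0.0589 + 0.0006 - 0.0000 + 0.0000 - 0.0000 + 0.0000 - 0.0000
= 0.9418.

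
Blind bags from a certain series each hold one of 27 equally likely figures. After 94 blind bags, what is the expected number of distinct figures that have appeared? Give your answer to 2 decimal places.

For each figure, P(seen in 94 blind bags) = 1 - (26/27)^94 = 0.971.
By linearity of expectation, E[distinct seen] = 27·(1 - (26/27)^94) = 26.223.

26.22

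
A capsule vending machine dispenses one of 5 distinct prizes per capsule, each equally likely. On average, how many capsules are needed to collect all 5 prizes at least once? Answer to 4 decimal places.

11.4167

After k distinct prizes have appeared, the next capsule gives a new one with probability (5-k)/5, so the expected wait for the (k+1)-th is 5/(5-k).
E[T] = 5/5 + 5/4 + 5/3 + 5/2 + 5/1 = 5·H_{5}.
H_{5} = 2.28333, so E[T] = 11.41667.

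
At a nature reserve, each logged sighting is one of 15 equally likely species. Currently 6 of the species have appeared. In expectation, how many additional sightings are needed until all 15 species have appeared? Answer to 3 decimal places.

42.435

The wait to go from k to k+1 distinct species is geometric with mean 15/(15-k).
Sum over k = 6,...,14: E = 15/9 + 15/8 + 15/7 + ... + 15/2 + 15/1 = 42.4345.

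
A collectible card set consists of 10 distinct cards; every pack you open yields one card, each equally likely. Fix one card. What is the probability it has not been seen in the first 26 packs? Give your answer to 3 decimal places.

On each pack the fixed card fails to appear with probability 9/10.
P(still missing after 26) = (9/10)^26 = 0.0646.

0.065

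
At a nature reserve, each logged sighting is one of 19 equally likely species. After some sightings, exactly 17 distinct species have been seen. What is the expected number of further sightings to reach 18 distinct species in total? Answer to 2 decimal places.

The wait to go from k to k+1 distinct species is geometric with mean 19/(19-k).
Only the k = 17 term is needed: E = 19/2 = 9.500.

9.50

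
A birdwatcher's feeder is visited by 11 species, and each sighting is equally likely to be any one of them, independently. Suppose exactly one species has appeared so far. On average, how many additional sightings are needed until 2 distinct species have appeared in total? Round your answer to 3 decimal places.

1.100

From k distinct to k+1 distinct takes on average 11/(11-k) sightings.
Only the k = 1 term is needed: E = 11/10 = 1.1000.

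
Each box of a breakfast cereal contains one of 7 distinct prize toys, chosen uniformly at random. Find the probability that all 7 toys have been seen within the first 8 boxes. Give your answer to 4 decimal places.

By inclusion–exclusion over which toys are missing,
P(all seen) = Σ_{j=0}^{7} (-1)^j C(7,j)((7-j)/7)^8
= 1.00000 - 2.03950 + 1.42297 - 0.39789 + 0.03983 - 0.00093 + 0.00000 - 0.00000
= 0.02448.

0.0245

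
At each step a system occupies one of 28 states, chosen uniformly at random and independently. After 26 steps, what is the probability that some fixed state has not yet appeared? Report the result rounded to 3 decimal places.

Each step misses the fixed state with probability (28-1)/28 = 27/28, independently.
P(still missing after 26) = (27/28)^26 = 0.3885.

0.388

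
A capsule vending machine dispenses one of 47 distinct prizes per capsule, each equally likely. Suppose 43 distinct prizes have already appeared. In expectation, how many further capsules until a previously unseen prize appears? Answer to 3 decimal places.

The number of capsules until the next new prize is geometric with success probability 4/47, so its mean is 47/4.
E = 47/4 = 11.7500.

11.750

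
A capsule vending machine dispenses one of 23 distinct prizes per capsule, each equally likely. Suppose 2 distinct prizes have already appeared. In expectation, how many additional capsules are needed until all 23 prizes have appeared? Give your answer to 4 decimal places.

83.8433

The wait to go from k to k+1 distinct prizes is geometric with mean 23/(23-k).
Sum over k = 2,...,22: E = 23/21 + 23/20 + 23/19 + ... + 23/2 + 23/1 = 83.84325.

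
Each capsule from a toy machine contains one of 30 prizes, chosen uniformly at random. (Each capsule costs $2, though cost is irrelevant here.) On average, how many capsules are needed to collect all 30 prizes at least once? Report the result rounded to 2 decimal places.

After k distinct prizes have appeared, the next capsule gives a new one with probability (30-k)/30, so the expected wait for the (k+1)-th is 30/(30-k).
E[T] = 30/30 + 30/29 + 30/28 + ... + 30/2 + 30/1 = 30·H_{30}.
H_{30} = 3.995, so E[T] = 119.850.

119.85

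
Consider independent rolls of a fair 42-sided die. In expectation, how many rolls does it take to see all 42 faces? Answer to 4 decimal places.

Split into phases: going from k distinct to k+1 distinct takes on average 42/(42-k) rolls.
E[T] = 42/42 + 42/41 + 42/40 + ... + 42/2 + 42/1 = 42·H_{42}.
H_{42} = 4.32674, so E[T] = 181.72320.

181.7232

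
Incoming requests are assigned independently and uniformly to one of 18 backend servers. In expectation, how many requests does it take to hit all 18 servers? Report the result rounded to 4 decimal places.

After k distinct servers have appeared, the next request gives a new one with probability (18-k)/18, so the expected wait for the (k+1)-th is 18/(18-k).
E[T] = 18/18 + 18/17 + 18/16 + ... + 18/2 + 18/1 = 18·H_{18}.
H_{18} = 3.49511, so E[T] = 62.91195.

62.9119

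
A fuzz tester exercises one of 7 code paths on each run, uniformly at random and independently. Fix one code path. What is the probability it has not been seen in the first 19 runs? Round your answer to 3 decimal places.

On each run the fixed code path fails to appear with probability 6/7.
P(still missing after 19) = (6/7)^19 = 0.0535.

0.053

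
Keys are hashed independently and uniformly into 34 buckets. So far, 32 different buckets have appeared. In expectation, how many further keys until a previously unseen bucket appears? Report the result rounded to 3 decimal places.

17.000

The number of keys until the next new bucket is geometric with success probability 2/34, so its mean is 34/2.
E = 34/2 = 17.0000.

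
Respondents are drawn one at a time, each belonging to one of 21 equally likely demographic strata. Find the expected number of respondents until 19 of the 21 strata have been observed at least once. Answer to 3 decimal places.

Going from k to k+1 distinct takes a geometric number of respondents with mean 21/(21-k).
Sum over k = 0,...,18: E = 21/21 + 21/20 + 21/19 + ... + 21/4 + 21/3 = 45.0525.

45.053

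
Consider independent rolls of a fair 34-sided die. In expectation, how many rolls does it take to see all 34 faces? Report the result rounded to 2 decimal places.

After k distinct faces have appeared, the next roll gives a new one with probability (34-k)/34, so the expected wait for the (k+1)-th is 34/(34-k).
E[T] = 34/34 + 34/33 + 34/32 + ... + 34/2 + 34/1 = 34·H_{34}.
H_{34} = 4.118, so E[T] = 140.019.

140.02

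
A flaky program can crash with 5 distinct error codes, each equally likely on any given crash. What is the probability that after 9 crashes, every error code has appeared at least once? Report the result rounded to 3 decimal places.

By inclusion–exclusion over which error codes are missing,
P(all seen) = Σ_{j=0}^{5} (-1)^j C(5,j)((5-j)/5)^9
= 1.0000 - 0.6711 + 0.1008 - 0.0026 + 0.0000 - 0.0000
= 0.4271.

0.427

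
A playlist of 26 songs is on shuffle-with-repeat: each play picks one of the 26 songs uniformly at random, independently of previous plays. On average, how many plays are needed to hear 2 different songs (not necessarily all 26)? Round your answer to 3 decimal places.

2.040

Going from k to k+1 distinct takes a geometric number of plays with mean 26/(26-k).
Sum over k = 0,...,1: E = 26/26 + 26/25 = 2.0400.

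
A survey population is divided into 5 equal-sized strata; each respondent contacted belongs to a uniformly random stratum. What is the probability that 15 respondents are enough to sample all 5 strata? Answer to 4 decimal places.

By inclusion–exclusion over which strata are missing,
P(all seen) = Σ_{j=0}^{5} (-1)^j C(5,j)((5-j)/5)^15
= 1.00000 - 0.17592 + 0.00470 - 0.00001 + 0.00000 - 0.00000
= 0.82877.

0.8288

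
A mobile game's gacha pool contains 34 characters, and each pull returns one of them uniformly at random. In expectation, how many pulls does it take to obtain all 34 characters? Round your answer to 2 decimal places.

140.02

Split into phases: going from k distinct to k+1 distinct takes on average 34/(34-k) pulls.
E[T] = 34/34 + 34/33 + 34/32 + ... + 34/2 + 34/1 = 34·H_{34}.
H_{34} = 4.118, so E[T] = 140.019.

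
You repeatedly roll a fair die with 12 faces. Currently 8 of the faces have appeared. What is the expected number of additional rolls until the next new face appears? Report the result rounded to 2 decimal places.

3.00

The number of rolls until the next new face is geometric with success probability 4/12, so its mean is 12/4.
E = 12/4 = 3.000.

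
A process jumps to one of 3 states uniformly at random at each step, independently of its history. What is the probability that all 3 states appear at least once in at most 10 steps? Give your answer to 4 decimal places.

Let A_i be the event that state i is missing after 10 steps. By inclusion–exclusion on the A_i,
P(all seen) = Σ_{j=0}^{3} (-1)^j C(3,j)((3-j)/3)^10
= 1.00000 - 0.05202 + 0.00005 - 0.00000
= 0.94803.

0.9480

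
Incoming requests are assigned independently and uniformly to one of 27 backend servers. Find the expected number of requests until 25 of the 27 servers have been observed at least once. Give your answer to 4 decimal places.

64.5693

Going from k to k+1 distinct takes a geometric number of requests with mean 27/(27-k).
Sum over k = 0,...,24: E = 27/27 + 27/26 + 27/25 + ... + 27/4 + 27/3 = 64.56933.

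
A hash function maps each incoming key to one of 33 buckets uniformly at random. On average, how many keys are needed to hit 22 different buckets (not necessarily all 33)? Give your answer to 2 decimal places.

35.27

Going from k to k+1 distinct takes a geometric number of keys with mean 33/(33-k).
Sum over k = 0,...,21: E = 33/33 + 33/32 + 33/31 + ... + 33/13 + 33/12 = 35.274.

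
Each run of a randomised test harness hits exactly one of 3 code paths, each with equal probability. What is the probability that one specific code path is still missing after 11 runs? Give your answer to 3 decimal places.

0.012

On each run the fixed code path fails to appear with probability 2/3.
P(still missing after 11) = (2/3)^11 = 0.0116.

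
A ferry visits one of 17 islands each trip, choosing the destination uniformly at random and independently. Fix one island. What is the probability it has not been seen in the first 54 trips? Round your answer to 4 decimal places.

0.0379

Each trip misses the fixed island with probability (17-1)/17 = 16/17, independently.
P(still missing after 54) = (16/17)^54 = 0.03786.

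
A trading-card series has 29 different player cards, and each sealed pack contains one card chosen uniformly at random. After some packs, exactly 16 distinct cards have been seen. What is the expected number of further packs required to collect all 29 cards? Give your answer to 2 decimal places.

92.22

The wait to go from k to k+1 distinct cards is geometric with mean 29/(29-k).
Sum over k = 16,...,28: E = 29/13 + 29/12 + 29/11 + ... + 29/2 + 29/1 = 92.224.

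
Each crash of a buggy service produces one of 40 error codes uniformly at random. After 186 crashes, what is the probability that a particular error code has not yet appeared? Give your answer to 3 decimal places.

Each crash misses the fixed error code with probability (40-1)/40 = 39/40, independently.
P(still missing after 186) = (39/40)^186 = 0.0090.

0.009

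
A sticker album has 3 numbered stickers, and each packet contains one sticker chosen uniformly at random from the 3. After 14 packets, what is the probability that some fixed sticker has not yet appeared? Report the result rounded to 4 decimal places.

On each packet the fixed sticker fails to appear with probability 2/3.
P(still missing after 14) = (2/3)^14 = 0.00343.

0.0034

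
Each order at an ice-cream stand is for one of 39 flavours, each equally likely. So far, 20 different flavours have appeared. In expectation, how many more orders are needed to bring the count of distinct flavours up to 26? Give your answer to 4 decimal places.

From k distinct to k+1 distinct takes on average 39/(39-k) orders.
Sum over k = 20,...,25: E = 39/19 + 39/18 + 39/17 + 39/16 + 39/15 + 39/14 = 14.33663.

14.3366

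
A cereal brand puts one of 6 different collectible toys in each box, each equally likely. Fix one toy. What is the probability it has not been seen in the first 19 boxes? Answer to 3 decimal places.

0.031

Each box misses the fixed toy with probability (6-1)/6 = 5/6, independently.
P(still missing after 19) = (5/6)^19 = 0.0313.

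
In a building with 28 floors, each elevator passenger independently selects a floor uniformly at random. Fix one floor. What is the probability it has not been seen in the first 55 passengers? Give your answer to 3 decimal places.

0.135

On each passenger the fixed floor fails to appear with probability 27/28.
P(still missing after 55) = (27/28)^55 = 0.1353.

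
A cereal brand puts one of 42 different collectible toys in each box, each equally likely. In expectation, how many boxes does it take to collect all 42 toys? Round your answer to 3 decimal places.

181.723

After k distinct toys have appeared, the next box gives a new one with probability (42-k)/42, so the expected wait for the (k+1)-th is 42/(42-k).
E[T] = 42/42 + 42/41 + 42/40 + ... + 42/2 + 42/1 = 42·H_{42}.
H_{42} = 4.3267, so E[T] = 181.7232.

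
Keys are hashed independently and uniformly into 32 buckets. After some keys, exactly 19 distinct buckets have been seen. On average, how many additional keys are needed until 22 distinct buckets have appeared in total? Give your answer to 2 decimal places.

With k distinct buckets already seen, the next new one takes an expected 32/(32-k) keys.
Sum over k = 19,...,21: E = 32/13 + 32/12 + 32/11 = 8.037.

8.04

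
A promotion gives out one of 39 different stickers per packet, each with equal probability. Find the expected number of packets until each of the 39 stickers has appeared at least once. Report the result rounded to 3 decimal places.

After k distinct stickers have appeared, the next packet gives a new one with probability (39-k)/39, so the expected wait for the (k+1)-th is 39/(39-k).
E[T] = 39/39 + 39/38 + 39/37 + ... + 39/2 + 39/1 = 39·H_{39}.
H_{39} = 4.2535, so E[T] = 165.8882.

165.888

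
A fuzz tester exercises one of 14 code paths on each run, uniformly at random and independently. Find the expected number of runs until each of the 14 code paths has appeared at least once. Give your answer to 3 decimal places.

The wait to go from k to k+1 distinct code paths is geometric with mean 14/(14-k).
E[T] = 14/14 + 14/13 + 14/12 + ... + 14/2 + 14/1 = 14·H_{14}.
H_{14} = 3.2516, so E[T] = 45.5219.

45.522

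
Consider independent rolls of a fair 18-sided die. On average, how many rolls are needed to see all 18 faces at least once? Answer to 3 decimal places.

The wait to go from k to k+1 distinct faces is geometric with mean 18/(18-k).
E[T] = 18/18 + 18/17 + 18/16 + ... + 18/2 + 18/1 = 18·H_{18}.
H_{18} = 3.4951, so E[T] = 62.9119.

62.912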